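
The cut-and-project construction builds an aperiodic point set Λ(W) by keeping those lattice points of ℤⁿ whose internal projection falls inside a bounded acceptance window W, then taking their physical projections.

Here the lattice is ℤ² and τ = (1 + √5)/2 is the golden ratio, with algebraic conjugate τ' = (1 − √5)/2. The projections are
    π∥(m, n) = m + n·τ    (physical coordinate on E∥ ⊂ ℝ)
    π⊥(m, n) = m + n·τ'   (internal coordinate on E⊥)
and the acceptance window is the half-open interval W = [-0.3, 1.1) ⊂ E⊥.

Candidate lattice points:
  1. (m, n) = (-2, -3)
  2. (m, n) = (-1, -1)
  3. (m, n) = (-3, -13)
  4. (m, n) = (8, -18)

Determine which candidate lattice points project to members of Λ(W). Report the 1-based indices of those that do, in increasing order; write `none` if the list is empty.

1

τ' = (1−√5)/2 ≈ -0.6180.
[1] lift (-2,-3): star map gives -0.1459; window check -0.3 ≤ -0.1459 < 1.1 is true → IN Λ
[2] lift (-1,-1): star map gives -0.3820; window check -0.3 ≤ -0.3820 < 1.1 is false → out
[3] lift (-3,-13): star map gives 5.0344; window check -0.3 ≤ 5.0344 < 1.1 is false → out
[4] lift (8,-18): star map gives 19.1246; window check -0.3 ≤ 19.1246 < 1.1 is false → out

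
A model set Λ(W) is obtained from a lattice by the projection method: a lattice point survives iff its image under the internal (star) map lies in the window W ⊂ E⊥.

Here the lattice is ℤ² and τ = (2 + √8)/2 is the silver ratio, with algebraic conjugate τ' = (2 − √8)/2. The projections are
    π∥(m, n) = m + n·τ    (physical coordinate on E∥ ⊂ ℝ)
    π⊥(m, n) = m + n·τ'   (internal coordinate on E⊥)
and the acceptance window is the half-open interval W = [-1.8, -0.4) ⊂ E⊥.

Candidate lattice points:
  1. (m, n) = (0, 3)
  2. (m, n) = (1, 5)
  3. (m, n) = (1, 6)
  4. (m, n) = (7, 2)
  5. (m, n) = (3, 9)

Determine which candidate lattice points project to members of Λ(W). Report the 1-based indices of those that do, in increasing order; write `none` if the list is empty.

1, 2, 3, 5

Numerically τ ≈ 2.414214 and τ' = −1/τ ≈ -0.414214.
#1 (0,3): internal coord 0 + (3)·τ' = -1.242641; -1.242641 ∈ [-1.8, -0.4) → IN Λ
#2 (1,5): internal coord 1 + (5)·τ' = -1.071068; -1.071068 ∈ [-1.8, -0.4) → IN Λ
#3 (1,6): internal coord 1 + (6)·τ' = -1.485281; -1.485281 ∈ [-1.8, -0.4) → IN Λ
#4 (7,2): internal coord 7 + (2)·τ' = +6.171573; +6.171573 ∉ [-1.8, -0.4) → out
#5 (3,9): internal coord 3 + (9)·τ' = -0.727922; -0.727922 ∈ [-1.8, -0.4) → IN Λ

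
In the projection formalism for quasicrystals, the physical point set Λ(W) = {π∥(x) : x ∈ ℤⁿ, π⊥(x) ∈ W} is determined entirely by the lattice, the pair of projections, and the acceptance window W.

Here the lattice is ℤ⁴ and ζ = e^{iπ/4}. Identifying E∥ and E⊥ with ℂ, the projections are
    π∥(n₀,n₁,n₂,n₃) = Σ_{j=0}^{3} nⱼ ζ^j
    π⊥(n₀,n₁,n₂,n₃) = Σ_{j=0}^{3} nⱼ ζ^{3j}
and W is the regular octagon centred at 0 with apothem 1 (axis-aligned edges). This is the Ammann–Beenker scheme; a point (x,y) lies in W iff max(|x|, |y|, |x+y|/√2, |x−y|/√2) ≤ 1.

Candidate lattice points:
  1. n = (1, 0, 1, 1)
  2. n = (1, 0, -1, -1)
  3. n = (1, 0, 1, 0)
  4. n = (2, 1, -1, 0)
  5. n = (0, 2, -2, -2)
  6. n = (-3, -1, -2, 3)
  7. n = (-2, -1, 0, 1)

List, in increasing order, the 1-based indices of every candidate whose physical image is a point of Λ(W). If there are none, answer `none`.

π⊥(n) = n₀ + n₁ζ³ + n₂ζ⁶ + n₃ζ⁹ where ζ = e^{iπ/4}.
candidate 1: n = (1, 0, 1, 1) → π⊥ ≈ (+1.7071, -0.2929); max(|x|,|y|,|x±y|/√2) = 1.7071 > 1 ⇒ ∉ W
candidate 2: n = (1, 0, -1, -1) → π⊥ ≈ (+0.2929, +0.2929); max(|x|,|y|,|x±y|/√2) = 0.4142 ≤ 1 ⇒ ∈ W
candidate 3: n = (1, 0, 1, 0) → π⊥ ≈ (+1.0000, -1.0000); max(|x|,|y|,|x±y|/√2) = 1.4142 > 1 ⇒ ∉ W
candidate 4: n = (2, 1, -1, 0) → π⊥ ≈ (+1.2929, +1.7071); max(|x|,|y|,|x±y|/√2) = 2.1213 > 1 ⇒ ∉ W
candidate 5: n = (0, 2, -2, -2) → π⊥ ≈ (-2.8284, +2.0000); max(|x|,|y|,|x±y|/√2) = 3.4142 > 1 ⇒ ∉ W
candidate 6: n = (-3, -1, -2, 3) → π⊥ ≈ (-0.1716, +3.4142); max(|x|,|y|,|x±y|/√2) = 3.4142 > 1 ⇒ ∉ W
candidate 7: n = (-2, -1, 0, 1) → π⊥ ≈ (-0.5858, +0.0000); max(|x|,|y|,|x±y|/√2) = 0.5858 ≤ 1 ⇒ ∈ W

2, 7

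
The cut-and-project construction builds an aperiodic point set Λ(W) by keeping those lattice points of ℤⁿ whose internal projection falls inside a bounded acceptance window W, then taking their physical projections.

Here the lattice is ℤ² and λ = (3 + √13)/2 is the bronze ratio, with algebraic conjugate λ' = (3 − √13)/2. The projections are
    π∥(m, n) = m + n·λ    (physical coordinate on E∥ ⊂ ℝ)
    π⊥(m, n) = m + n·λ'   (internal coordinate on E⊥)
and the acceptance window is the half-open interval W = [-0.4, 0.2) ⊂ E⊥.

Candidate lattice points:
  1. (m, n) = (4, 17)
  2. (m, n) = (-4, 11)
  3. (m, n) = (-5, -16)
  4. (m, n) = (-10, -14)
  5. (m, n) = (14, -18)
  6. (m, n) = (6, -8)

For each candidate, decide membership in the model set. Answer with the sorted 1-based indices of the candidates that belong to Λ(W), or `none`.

Compute λ' = (3−√13)/2 = -0.3028, so π⊥(m,n) = m -0.3028·n.
[1] lift (4,17): star map gives -1.1472; window check -0.4 ≤ -1.1472 < 0.2 is false → out
[2] lift (-4,11): star map gives -7.3305; window check -0.4 ≤ -7.3305 < 0.2 is false → out
[3] lift (-5,-16): star map gives -0.1556; window check -0.4 ≤ -0.1556 < 0.2 is true → IN Λ
[4] lift (-10,-14): star map gives -5.7611; window check -0.4 ≤ -5.7611 < 0.2 is false → out
[5] lift (14,-18): star map gives 19.4500; window check -0.4 ≤ 19.4500 < 0.2 is false → out
[6] lift (6,-8): star map gives 8.4222; window check -0.4 ≤ 8.4222 < 0.2 is false → out

3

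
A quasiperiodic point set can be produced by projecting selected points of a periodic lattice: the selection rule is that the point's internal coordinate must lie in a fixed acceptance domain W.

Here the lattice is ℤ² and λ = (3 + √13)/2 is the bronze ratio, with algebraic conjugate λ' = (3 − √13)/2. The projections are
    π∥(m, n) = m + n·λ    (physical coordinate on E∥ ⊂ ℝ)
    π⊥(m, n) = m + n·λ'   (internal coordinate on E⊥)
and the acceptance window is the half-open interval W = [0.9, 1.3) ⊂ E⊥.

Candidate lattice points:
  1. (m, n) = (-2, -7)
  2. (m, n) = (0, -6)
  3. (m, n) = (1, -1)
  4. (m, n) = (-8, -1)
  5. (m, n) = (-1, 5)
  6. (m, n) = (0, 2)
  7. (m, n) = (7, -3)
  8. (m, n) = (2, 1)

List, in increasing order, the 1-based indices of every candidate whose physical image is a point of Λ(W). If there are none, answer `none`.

none

Numerically λ ≈ 3.302776 and λ' = −1/λ ≈ -0.302776.
candidate 1: (m,n)=(-2,-7) → π∥ = -2-7·λ ≈ -25.119429, π⊥ = -2-7·λ' ≈ 0.119429 ∉ [0.9, 1.3) ⇒ out
candidate 2: (m,n)=(0,-6) → π∥ = 0-6·λ ≈ -19.816654, π⊥ = 0-6·λ' ≈ 1.816654 ∉ [0.9, 1.3) ⇒ out
candidate 3: (m,n)=(1,-1) → π∥ = 1-1·λ ≈ -2.302776, π⊥ = 1-1·λ' ≈ 1.302776 ∉ [0.9, 1.3) ⇒ out
candidate 4: (m,n)=(-8,-1) → π∥ = -8-1·λ ≈ -11.302776, π⊥ = -8-1·λ' ≈ -7.697224 ∉ [0.9, 1.3) ⇒ out
candidate 5: (m,n)=(-1,5) → π∥ = -1+5·λ ≈ 15.513878, π⊥ = -1+5·λ' ≈ -2.513878 ∉ [0.9, 1.3) ⇒ out
candidate 6: (m,n)=(0,2) → π∥ = 0+2·λ ≈ 6.605551, π⊥ = 0+2·λ' ≈ -0.605551 ∉ [0.9, 1.3) ⇒ out
candidate 7: (m,n)=(7,-3) → π∥ = 7-3·λ ≈ -2.908327, π⊥ = 7-3·λ' ≈ 7.908327 ∉ [0.9, 1.3) ⇒ out
candidate 8: (m,n)=(2,1) → π∥ = 2+1·λ ≈ 5.302776, π⊥ = 2+1·λ' ≈ 1.697224 ∉ [0.9, 1.3) ⇒ out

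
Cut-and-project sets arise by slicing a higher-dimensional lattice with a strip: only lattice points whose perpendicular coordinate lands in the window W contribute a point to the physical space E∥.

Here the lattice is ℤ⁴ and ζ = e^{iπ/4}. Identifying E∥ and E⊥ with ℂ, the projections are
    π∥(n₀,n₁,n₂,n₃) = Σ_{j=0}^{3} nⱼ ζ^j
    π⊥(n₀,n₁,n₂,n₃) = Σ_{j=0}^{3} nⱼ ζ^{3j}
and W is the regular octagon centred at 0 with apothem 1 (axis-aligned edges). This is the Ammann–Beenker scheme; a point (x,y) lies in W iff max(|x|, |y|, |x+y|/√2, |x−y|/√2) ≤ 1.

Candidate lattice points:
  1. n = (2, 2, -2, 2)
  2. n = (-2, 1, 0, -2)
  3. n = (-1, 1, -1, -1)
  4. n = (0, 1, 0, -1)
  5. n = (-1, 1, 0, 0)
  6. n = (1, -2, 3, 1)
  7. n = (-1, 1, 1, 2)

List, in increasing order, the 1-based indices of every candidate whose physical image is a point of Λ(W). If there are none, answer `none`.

π⊥(n) = n₀ + n₁ζ³ + n₂ζ⁶ + n₃ζ⁹ where ζ = e^{iπ/4}.
#1 (2, 2, -2, 2): internal (2.000000, 4.828427); octagon support 4.828427 vs apothem 1 → ∉ W
#2 (-2, 1, 0, -2): internal (-4.121320, -0.707107); octagon support 4.121320 vs apothem 1 → ∉ W
#3 (-1, 1, -1, -1): internal (-2.414214, 1.000000); octagon support 2.414214 vs apothem 1 → ∉ W
#4 (0, 1, 0, -1): internal (-1.414214, 0.000000); octagon support 1.414214 vs apothem 1 → ∉ W
#5 (-1, 1, 0, 0): internal (-1.707107, 0.707107); octagon support 1.707107 vs apothem 1 → ∉ W
#6 (1, -2, 3, 1): internal (3.121320, -3.707107); octagon support 4.828427 vs apothem 1 → ∉ W
#7 (-1, 1, 1, 2): internal (-0.292893, 1.121320); octagon support 1.121320 vs apothem 1 → ∉ W

none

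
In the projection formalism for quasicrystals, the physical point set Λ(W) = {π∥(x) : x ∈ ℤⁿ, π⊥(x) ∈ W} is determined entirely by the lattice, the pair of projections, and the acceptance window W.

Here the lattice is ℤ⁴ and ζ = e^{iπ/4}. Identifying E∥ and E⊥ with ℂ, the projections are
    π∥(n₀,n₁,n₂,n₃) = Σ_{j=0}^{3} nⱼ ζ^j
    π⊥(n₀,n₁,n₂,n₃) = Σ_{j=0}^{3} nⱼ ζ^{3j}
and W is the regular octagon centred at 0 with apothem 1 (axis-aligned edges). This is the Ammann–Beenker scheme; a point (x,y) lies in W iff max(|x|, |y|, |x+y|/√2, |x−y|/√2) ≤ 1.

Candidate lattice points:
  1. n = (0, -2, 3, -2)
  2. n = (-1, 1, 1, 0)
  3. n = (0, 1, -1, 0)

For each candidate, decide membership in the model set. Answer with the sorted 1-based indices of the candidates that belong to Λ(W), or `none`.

With ζ = e^{iπ/4} the internal vectors are ζ^0,ζ^3,ζ^6,ζ^9.
#1 (0, -2, 3, -2): internal (0.000000, -5.828427); octagon support 5.828427 vs apothem 1 → ∉ W
#2 (-1, 1, 1, 0): internal (-1.707107, -0.292893); octagon support 1.707107 vs apothem 1 → ∉ W
#3 (0, 1, -1, 0): internal (-0.707107, 1.707107); octagon support 1.707107 vs apothem 1 → ∉ W

none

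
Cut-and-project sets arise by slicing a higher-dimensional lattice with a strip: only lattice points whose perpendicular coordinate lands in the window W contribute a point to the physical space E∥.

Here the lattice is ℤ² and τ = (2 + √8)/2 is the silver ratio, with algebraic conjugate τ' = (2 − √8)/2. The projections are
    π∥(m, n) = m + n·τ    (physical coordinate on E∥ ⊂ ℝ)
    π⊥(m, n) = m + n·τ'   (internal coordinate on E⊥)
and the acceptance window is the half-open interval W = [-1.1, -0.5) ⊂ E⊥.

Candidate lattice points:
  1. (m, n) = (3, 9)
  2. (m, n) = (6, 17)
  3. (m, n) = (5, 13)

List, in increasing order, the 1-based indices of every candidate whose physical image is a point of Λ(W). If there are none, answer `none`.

τ' = (2−√8)/2 ≈ -0.414214.
[1] lift (3,9): star map gives -0.727922; window check -1.1 ≤ -0.727922 < -0.5 is true → IN Λ
[2] lift (6,17): star map gives -1.041631; window check -1.1 ≤ -1.041631 < -0.5 is true → IN Λ
[3] lift (5,13): star map gives -0.384776; window check -1.1 ≤ -0.384776 < -0.5 is false → out

1, 2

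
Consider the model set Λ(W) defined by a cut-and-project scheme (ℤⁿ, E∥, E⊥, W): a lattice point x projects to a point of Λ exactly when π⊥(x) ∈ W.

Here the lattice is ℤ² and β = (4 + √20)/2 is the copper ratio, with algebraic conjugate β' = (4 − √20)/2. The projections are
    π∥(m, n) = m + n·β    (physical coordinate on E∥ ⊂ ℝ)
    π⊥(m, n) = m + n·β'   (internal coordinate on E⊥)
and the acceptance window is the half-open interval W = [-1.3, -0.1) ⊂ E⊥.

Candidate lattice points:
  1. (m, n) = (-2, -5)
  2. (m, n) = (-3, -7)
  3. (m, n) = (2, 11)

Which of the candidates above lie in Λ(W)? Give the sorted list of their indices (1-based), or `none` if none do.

Numerically β ≈ 4.236068 and β' = −1/β ≈ -0.236068.
[1] lift (-2,-5): star map gives -0.819660; window check -1.3 ≤ -0.819660 < -0.1 is true → IN Λ
[2] lift (-3,-7): star map gives -1.347524; window check -1.3 ≤ -1.347524 < -0.1 is false → out
[3] lift (2,11): star map gives -0.596748; window check -1.3 ≤ -0.596748 < -0.1 is true → IN Λ

1, 3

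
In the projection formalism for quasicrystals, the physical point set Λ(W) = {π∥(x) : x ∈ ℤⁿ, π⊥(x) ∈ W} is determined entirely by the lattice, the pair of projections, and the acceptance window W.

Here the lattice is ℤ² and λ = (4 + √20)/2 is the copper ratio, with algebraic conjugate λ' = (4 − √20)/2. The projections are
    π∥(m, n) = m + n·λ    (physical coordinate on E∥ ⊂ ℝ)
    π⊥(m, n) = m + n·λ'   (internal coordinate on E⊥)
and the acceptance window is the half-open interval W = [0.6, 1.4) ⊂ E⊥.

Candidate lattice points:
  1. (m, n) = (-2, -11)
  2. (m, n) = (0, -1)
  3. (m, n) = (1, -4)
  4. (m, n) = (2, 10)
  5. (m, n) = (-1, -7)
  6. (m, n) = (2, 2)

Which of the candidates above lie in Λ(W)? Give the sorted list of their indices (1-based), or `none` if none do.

Compute λ' = (4−√20)/2 = -0.236068, so π⊥(m,n) = m -0.236068·n.
candidate 1: (m,n)=(-2,-11) → π∥ = -2-11·λ ≈ -48.596748, π⊥ = -2-11·λ' ≈ 0.596748 ∉ [0.6, 1.4) ⇒ out
candidate 2: (m,n)=(0,-1) → π∥ = 0-1·λ ≈ -4.236068, π⊥ = 0-1·λ' ≈ 0.236068 ∉ [0.6, 1.4) ⇒ out
candidate 3: (m,n)=(1,-4) → π∥ = 1-4·λ ≈ -15.944272, π⊥ = 1-4·λ' ≈ 1.944272 ∉ [0.6, 1.4) ⇒ out
candidate 4: (m,n)=(2,10) → π∥ = 2+10·λ ≈ 44.360680, π⊥ = 2+10·λ' ≈ -0.360680 ∉ [0.6, 1.4) ⇒ out
candidate 5: (m,n)=(-1,-7) → π∥ = -1-7·λ ≈ -30.652476, π⊥ = -1-7·λ' ≈ 0.652476 ∈ [0.6, 1.4) ⇒ IN Λ
candidate 6: (m,n)=(2,2) → π∥ = 2+2·λ ≈ 10.472136, π⊥ = 2+2·λ' ≈ 1.527864 ∉ [0.6, 1.4) ⇒ out

5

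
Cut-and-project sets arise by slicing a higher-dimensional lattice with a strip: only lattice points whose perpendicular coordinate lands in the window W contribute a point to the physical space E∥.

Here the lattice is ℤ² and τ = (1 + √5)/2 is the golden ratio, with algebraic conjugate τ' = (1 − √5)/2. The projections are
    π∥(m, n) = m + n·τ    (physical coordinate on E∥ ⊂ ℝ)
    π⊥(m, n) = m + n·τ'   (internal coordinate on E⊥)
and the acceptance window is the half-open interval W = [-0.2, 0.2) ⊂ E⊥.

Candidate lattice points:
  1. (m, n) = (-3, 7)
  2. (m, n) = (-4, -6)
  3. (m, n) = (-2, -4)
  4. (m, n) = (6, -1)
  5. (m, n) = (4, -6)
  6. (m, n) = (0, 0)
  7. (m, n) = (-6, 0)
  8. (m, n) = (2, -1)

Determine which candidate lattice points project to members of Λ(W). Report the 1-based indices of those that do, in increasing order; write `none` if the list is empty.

6

Numerically τ ≈ 1.61803 and τ' = −1/τ ≈ -0.61803.
candidate 1: (m,n)=(-3,7) → π∥ = -3+7·τ ≈ 8.32624, π⊥ = -3+7·τ' ≈ -7.32624 ∉ [-0.2, 0.2) ⇒ out
candidate 2: (m,n)=(-4,-6) → π∥ = -4-6·τ ≈ -13.70820, π⊥ = -4-6·τ' ≈ -0.29180 ∉ [-0.2, 0.2) ⇒ out
candidate 3: (m,n)=(-2,-4) → π∥ = -2-4·τ ≈ -8.47214, π⊥ = -2-4·τ' ≈ 0.47214 ∉ [-0.2, 0.2) ⇒ out
candidate 4: (m,n)=(6,-1) → π∥ = 6-1·τ ≈ 4.38197, π⊥ = 6-1·τ' ≈ 6.61803 ∉ [-0.2, 0.2) ⇒ out
candidate 5: (m,n)=(4,-6) → π∥ = 4-6·τ ≈ -5.70820, π⊥ = 4-6·τ' ≈ 7.70820 ∉ [-0.2, 0.2) ⇒ out
candidate 6: (m,n)=(0,0) → π∥ = 0+0·τ ≈ 0.00000, π⊥ = 0+0·τ' ≈ 0.00000 ∈ [-0.2, 0.2) ⇒ IN Λ
candidate 7: (m,n)=(-6,0) → π∥ = -6+0·τ ≈ -6.00000, π⊥ = -6+0·τ' ≈ -6.00000 ∉ [-0.2, 0.2) ⇒ out
candidate 8: (m,n)=(2,-1) → π∥ = 2-1·τ ≈ 0.38197, π⊥ = 2-1·τ' ≈ 2.61803 ∉ [-0.2, 0.2) ⇒ out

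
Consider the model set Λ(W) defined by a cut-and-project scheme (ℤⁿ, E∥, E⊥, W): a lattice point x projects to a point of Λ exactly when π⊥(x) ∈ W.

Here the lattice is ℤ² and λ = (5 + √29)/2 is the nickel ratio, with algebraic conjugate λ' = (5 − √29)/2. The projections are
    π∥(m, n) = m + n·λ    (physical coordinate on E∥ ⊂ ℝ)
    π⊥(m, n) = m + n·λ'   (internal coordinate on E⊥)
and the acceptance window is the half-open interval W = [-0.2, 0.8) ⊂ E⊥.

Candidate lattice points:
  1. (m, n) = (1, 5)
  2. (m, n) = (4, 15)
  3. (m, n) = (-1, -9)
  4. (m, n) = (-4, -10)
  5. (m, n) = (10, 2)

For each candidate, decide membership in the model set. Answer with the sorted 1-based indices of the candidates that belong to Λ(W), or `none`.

1, 3

Compute λ' = (5−√29)/2 = -0.19258, so π⊥(m,n) = m -0.19258·n.
#1 (1,5): internal coord 1 + (5)·λ' = +0.03709; +0.03709 ∈ [-0.2, 0.8) → IN Λ
#2 (4,15): internal coord 4 + (15)·λ' = +1.11126; +1.11126 ∉ [-0.2, 0.8) → out
#3 (-1,-9): internal coord -1 + (-9)·λ' = +0.73324; +0.73324 ∈ [-0.2, 0.8) → IN Λ
#4 (-4,-10): internal coord -4 + (-10)·λ' = -2.07418; -2.07418 ∉ [-0.2, 0.8) → out
#5 (10,2): internal coord 10 + (2)·λ' = +9.61484; +9.61484 ∉ [-0.2, 0.8) → out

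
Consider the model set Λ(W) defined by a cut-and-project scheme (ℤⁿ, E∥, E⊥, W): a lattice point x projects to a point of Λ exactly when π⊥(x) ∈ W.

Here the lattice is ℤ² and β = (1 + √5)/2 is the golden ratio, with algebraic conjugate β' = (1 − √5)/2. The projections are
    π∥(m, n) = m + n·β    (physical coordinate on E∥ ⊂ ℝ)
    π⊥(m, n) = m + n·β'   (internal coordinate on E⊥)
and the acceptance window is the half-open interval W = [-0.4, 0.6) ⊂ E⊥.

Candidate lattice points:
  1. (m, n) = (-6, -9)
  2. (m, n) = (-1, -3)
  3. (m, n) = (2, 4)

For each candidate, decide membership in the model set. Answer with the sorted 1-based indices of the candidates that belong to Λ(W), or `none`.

Numerically β ≈ 1.61803 and β' = −1/β ≈ -0.61803.
candidate 1: (m,n)=(-6,-9) → π∥ = -6-9·β ≈ -20.56231, π⊥ = -6-9·β' ≈ -0.43769 ∉ [-0.4, 0.6) ⇒ out
candidate 2: (m,n)=(-1,-3) → π∥ = -1-3·β ≈ -5.85410, π⊥ = -1-3·β' ≈ 0.85410 ∉ [-0.4, 0.6) ⇒ out
candidate 3: (m,n)=(2,4) → π∥ = 2+4·β ≈ 8.47214, π⊥ = 2+4·β' ≈ -0.47214 ∉ [-0.4, 0.6) ⇒ out

none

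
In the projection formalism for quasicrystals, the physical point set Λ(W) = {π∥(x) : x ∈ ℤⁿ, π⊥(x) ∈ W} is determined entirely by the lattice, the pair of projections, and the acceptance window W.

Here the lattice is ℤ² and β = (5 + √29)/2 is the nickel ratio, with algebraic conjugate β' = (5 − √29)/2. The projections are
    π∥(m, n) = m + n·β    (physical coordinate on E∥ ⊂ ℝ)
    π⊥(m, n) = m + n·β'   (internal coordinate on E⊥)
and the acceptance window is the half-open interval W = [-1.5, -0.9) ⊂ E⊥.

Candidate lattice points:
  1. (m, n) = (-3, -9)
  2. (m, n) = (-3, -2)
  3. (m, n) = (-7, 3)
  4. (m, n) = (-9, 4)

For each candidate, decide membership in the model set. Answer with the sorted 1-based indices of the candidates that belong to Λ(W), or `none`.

1

Compute β' = (5−√29)/2 = -0.19258, so π⊥(m,n) = m -0.19258·n.
[1] lift (-3,-9): star map gives -1.26676; window check -1.5 ≤ -1.26676 < -0.9 is true → IN Λ
[2] lift (-3,-2): star map gives -2.61484; window check -1.5 ≤ -2.61484 < -0.9 is false → out
[3] lift (-7,3): star map gives -7.57775; window check -1.5 ≤ -7.57775 < -0.9 is false → out
[4] lift (-9,4): star map gives -9.77033; window check -1.5 ≤ -9.77033 < -0.9 is false → out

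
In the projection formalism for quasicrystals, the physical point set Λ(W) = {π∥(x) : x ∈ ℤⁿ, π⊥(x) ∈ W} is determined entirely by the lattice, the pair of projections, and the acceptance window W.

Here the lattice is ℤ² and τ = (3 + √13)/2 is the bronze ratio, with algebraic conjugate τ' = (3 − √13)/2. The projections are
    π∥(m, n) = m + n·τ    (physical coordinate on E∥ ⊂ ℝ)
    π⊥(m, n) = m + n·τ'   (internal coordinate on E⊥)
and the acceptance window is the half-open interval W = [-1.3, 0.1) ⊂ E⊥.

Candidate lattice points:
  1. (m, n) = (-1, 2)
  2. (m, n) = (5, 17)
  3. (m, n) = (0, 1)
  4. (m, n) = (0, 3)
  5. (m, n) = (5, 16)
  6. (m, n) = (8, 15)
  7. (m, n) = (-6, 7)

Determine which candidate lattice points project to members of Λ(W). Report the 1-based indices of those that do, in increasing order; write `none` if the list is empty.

2, 3, 4

Compute τ' = (3−√13)/2 = -0.302776, so π⊥(m,n) = m -0.302776·n.
candidate 1: (m,n)=(-1,2) → π∥ = -1+2·τ ≈ 5.605551, π⊥ = -1+2·τ' ≈ -1.605551 ∉ [-1.3, 0.1) ⇒ out
candidate 2: (m,n)=(5,17) → π∥ = 5+17·τ ≈ 61.147186, π⊥ = 5+17·τ' ≈ -0.147186 ∈ [-1.3, 0.1) ⇒ IN Λ
candidate 3: (m,n)=(0,1) → π∥ = 0+1·τ ≈ 3.302776, π⊥ = 0+1·τ' ≈ -0.302776 ∈ [-1.3, 0.1) ⇒ IN Λ
candidate 4: (m,n)=(0,3) → π∥ = 0+3·τ ≈ 9.908327, π⊥ = 0+3·τ' ≈ -0.908327 ∈ [-1.3, 0.1) ⇒ IN Λ
candidate 5: (m,n)=(5,16) → π∥ = 5+16·τ ≈ 57.844410, π⊥ = 5+16·τ' ≈ 0.155590 ∉ [-1.3, 0.1) ⇒ out
candidate 6: (m,n)=(8,15) → π∥ = 8+15·τ ≈ 57.541635, π⊥ = 8+15·τ' ≈ 3.458365 ∉ [-1.3, 0.1) ⇒ out
candidate 7: (m,n)=(-6,7) → π∥ = -6+7·τ ≈ 17.119429, π⊥ = -6+7·τ' ≈ -8.119429 ∉ [-1.3, 0.1) ⇒ out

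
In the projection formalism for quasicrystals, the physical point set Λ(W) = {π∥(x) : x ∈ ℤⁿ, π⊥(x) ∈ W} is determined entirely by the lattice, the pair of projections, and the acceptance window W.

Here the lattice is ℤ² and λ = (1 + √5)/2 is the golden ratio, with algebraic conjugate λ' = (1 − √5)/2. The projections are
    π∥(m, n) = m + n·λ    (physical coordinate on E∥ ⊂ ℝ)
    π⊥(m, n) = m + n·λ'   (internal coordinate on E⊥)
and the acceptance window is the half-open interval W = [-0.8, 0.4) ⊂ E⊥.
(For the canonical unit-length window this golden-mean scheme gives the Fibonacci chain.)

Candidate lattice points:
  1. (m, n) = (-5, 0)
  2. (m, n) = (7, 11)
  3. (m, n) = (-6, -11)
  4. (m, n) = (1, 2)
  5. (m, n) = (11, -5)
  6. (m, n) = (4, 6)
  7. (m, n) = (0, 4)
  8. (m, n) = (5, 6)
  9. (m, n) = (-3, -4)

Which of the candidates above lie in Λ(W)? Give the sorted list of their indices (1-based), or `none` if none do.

2, 4, 6, 9

λ' = (1−√5)/2 ≈ -0.618034.
candidate 1: (m,n)=(-5,0) → π∥ = -5+0·λ ≈ -5.000000, π⊥ = -5+0·λ' ≈ -5.000000 ∉ [-0.8, 0.4) ⇒ out
candidate 2: (m,n)=(7,11) → π∥ = 7+11·λ ≈ 24.798374, π⊥ = 7+11·λ' ≈ 0.201626 ∈ [-0.8, 0.4) ⇒ IN Λ
candidate 3: (m,n)=(-6,-11) → π∥ = -6-11·λ ≈ -23.798374, π⊥ = -6-11·λ' ≈ 0.798374 ∉ [-0.8, 0.4) ⇒ out
candidate 4: (m,n)=(1,2) → π∥ = 1+2·λ ≈ 4.236068, π⊥ = 1+2·λ' ≈ -0.236068 ∈ [-0.8, 0.4) ⇒ IN Λ
candidate 5: (m,n)=(11,-5) → π∥ = 11-5·λ ≈ 2.909830, π⊥ = 11-5·λ' ≈ 14.090170 ∉ [-0.8, 0.4) ⇒ out
candidate 6: (m,n)=(4,6) → π∥ = 4+6·λ ≈ 13.708204, π⊥ = 4+6·λ' ≈ 0.291796 ∈ [-0.8, 0.4) ⇒ IN Λ
candidate 7: (m,n)=(0,4) → π∥ = 0+4·λ ≈ 6.472136, π⊥ = 0+4·λ' ≈ -2.472136 ∉ [-0.8, 0.4) ⇒ out
candidate 8: (m,n)=(5,6) → π∥ = 5+6·λ ≈ 14.708204, π⊥ = 5+6·λ' ≈ 1.291796 ∉ [-0.8, 0.4) ⇒ out
candidate 9: (m,n)=(-3,-4) → π∥ = -3-4·λ ≈ -9.472136, π⊥ = -3-4·λ' ≈ -0.527864 ∈ [-0.8, 0.4) ⇒ IN Λ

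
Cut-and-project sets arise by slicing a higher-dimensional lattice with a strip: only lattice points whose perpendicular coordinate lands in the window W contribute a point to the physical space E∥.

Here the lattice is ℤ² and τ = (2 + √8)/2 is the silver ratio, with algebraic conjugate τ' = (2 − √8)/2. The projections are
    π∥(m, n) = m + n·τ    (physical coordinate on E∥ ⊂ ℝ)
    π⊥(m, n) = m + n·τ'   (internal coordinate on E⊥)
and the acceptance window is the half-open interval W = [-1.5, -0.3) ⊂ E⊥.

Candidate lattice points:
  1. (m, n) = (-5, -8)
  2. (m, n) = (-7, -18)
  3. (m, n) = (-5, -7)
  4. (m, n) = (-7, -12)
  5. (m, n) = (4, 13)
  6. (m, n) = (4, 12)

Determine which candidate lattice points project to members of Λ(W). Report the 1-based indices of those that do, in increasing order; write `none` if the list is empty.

5, 6

τ' = (2−√8)/2 ≈ -0.4142.
#1 (-5,-8): internal coord -5 + (-8)·τ' = -1.6863; -1.6863 ∉ [-1.5, -0.3) → out
#2 (-7,-18): internal coord -7 + (-18)·τ' = +0.4558; +0.4558 ∉ [-1.5, -0.3) → out
#3 (-5,-7): internal coord -5 + (-7)·τ' = -2.1005; -2.1005 ∉ [-1.5, -0.3) → out
#4 (-7,-12): internal coord -7 + (-12)·τ' = -2.0294; -2.0294 ∉ [-1.5, -0.3) → out
#5 (4,13): internal coord 4 + (13)·τ' = -1.3848; -1.3848 ∈ [-1.5, -0.3) → IN Λ
#6 (4,12): internal coord 4 + (12)·τ' = -0.9706; -0.9706 ∈ [-1.5, -0.3) → IN Λ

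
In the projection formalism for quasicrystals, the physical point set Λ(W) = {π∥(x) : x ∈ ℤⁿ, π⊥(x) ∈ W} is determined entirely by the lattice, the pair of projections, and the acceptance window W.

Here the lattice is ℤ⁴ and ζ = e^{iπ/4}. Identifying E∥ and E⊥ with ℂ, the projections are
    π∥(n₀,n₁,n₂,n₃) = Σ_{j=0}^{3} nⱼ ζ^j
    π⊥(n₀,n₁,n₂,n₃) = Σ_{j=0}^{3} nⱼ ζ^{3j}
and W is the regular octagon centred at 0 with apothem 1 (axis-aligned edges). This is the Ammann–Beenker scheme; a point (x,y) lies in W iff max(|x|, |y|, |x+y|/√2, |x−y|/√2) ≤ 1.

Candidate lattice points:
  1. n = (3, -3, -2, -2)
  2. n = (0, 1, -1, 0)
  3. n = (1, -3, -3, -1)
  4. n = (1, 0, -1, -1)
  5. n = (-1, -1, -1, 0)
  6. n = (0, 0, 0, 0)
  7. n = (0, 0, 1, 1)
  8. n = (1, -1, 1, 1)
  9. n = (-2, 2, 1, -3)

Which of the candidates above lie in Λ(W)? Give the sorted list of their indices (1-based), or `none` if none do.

4, 5, 6, 7

With ζ = e^{iπ/4} the internal vectors are ζ^0,ζ^3,ζ^6,ζ^9.
candidate 1: n = (3, -3, -2, -2) → π⊥ ≈ (+3.7071, -1.5355); max(|x|,|y|,|x±y|/√2) = 3.7071 > 1 ⇒ ∉ W
candidate 2: n = (0, 1, -1, 0) → π⊥ ≈ (-0.7071, +1.7071); max(|x|,|y|,|x±y|/√2) = 1.7071 > 1 ⇒ ∉ W
candidate 3: n = (1, -3, -3, -1) → π⊥ ≈ (+2.4142, +0.1716); max(|x|,|y|,|x±y|/√2) = 2.4142 > 1 ⇒ ∉ W
candidate 4: n = (1, 0, -1, -1) → π⊥ ≈ (+0.2929, +0.2929); max(|x|,|y|,|x±y|/√2) = 0.4142 ≤ 1 ⇒ ∈ W
candidate 5: n = (-1, -1, -1, 0) → π⊥ ≈ (-0.2929, +0.2929); max(|x|,|y|,|x±y|/√2) = 0.4142 ≤ 1 ⇒ ∈ W
candidate 6: n = (0, 0, 0, 0) → π⊥ ≈ (+0.0000, +0.0000); max(|x|,|y|,|x±y|/√2) = 0.0000 ≤ 1 ⇒ ∈ W
candidate 7: n = (0, 0, 1, 1) → π⊥ ≈ (+0.7071, -0.2929); max(|x|,|y|,|x±y|/√2) = 0.7071 ≤ 1 ⇒ ∈ W
candidate 8: n = (1, -1, 1, 1) → π⊥ ≈ (+2.4142, -1.0000); max(|x|,|y|,|x±y|/√2) = 2.4142 > 1 ⇒ ∉ W
candidate 9: n = (-2, 2, 1, -3) → π⊥ ≈ (-5.5355, -1.7071); max(|x|,|y|,|x±y|/√2) = 5.5355 > 1 ⇒ ∉ W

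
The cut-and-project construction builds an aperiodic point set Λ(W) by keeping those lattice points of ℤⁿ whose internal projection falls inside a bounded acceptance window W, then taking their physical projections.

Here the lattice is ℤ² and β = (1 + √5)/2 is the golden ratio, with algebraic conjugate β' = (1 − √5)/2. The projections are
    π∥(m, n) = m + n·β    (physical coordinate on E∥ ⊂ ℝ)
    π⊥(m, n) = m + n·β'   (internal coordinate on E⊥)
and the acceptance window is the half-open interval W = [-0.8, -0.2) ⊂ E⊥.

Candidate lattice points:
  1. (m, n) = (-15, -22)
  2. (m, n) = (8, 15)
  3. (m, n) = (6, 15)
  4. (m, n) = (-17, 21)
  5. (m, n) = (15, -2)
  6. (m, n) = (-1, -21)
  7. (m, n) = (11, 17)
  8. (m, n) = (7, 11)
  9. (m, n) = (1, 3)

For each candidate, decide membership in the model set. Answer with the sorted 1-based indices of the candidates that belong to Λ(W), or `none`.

Compute β' = (1−√5)/2 = -0.6180, so π⊥(m,n) = m -0.6180·n.
[1] lift (-15,-22): star map gives -1.4033; window check -0.8 ≤ -1.4033 < -0.2 is false → out
[2] lift (8,15): star map gives -1.2705; window check -0.8 ≤ -1.2705 < -0.2 is false → out
[3] lift (6,15): star map gives -3.2705; window check -0.8 ≤ -3.2705 < -0.2 is false → out
[4] lift (-17,21): star map gives -29.9787; window check -0.8 ≤ -29.9787 < -0.2 is false → out
[5] lift (15,-2): star map gives 16.2361; window check -0.8 ≤ 16.2361 < -0.2 is false → out
[6] lift (-1,-21): star map gives 11.9787; window check -0.8 ≤ 11.9787 < -0.2 is false → out
[7] lift (11,17): star map gives 0.4934; window check -0.8 ≤ 0.4934 < -0.2 is false → out
[8] lift (7,11): star map gives 0.2016; window check -0.8 ≤ 0.2016 < -0.2 is false → out
[9] lift (1,3): star map gives -0.8541; window check -0.8 ≤ -0.8541 < -0.2 is false → out

none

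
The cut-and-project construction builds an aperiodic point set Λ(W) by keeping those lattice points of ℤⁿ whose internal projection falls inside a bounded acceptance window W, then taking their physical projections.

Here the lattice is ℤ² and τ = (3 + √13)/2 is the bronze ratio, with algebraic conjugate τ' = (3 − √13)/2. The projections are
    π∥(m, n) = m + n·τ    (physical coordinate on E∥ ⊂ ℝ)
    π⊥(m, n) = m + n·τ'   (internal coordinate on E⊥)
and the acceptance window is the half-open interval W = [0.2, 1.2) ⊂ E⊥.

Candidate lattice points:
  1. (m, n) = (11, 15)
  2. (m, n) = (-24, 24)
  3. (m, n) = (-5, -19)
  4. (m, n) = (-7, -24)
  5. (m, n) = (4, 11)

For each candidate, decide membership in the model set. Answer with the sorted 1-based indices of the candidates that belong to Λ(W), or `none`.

3, 4, 5

Compute τ' = (3−√13)/2 = -0.30278, so π⊥(m,n) = m -0.30278·n.
[1] lift (11,15): star map gives 6.45837; window check 0.2 ≤ 6.45837 < 1.2 is false → out
[2] lift (-24,24): star map gives -31.26662; window check 0.2 ≤ -31.26662 < 1.2 is false → out
[3] lift (-5,-19): star map gives 0.75274; window check 0.2 ≤ 0.75274 < 1.2 is true → IN Λ
[4] lift (-7,-24): star map gives 0.26662; window check 0.2 ≤ 0.26662 < 1.2 is true → IN Λ
[5] lift (4,11): star map gives 0.66947; window check 0.2 ≤ 0.66947 < 1.2 is true → IN Λ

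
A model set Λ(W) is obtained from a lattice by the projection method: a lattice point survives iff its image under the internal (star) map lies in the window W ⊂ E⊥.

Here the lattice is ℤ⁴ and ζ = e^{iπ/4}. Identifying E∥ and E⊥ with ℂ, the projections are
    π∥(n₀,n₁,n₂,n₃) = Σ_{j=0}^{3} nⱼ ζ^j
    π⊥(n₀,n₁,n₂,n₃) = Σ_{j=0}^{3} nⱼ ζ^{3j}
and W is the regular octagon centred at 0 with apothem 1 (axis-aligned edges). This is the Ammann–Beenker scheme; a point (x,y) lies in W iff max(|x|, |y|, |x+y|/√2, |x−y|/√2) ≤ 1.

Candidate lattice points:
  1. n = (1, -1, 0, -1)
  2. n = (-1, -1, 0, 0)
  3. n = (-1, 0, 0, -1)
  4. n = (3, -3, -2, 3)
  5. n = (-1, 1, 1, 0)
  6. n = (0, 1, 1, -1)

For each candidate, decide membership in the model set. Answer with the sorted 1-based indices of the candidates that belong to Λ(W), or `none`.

2

Internal map: ζ^{3j} for j=0..3 gives (1,0), (−√2/2,√2/2), (0,−1), (√2/2,√2/2).
candidate 1: n = (1, -1, 0, -1) → π⊥ ≈ (+1.0000, -1.4142); max(|x|,|y|,|x±y|/√2) = 1.7071 > 1 ⇒ ∉ W
candidate 2: n = (-1, -1, 0, 0) → π⊥ ≈ (-0.2929, -0.7071); max(|x|,|y|,|x±y|/√2) = 0.7071 ≤ 1 ⇒ ∈ W
candidate 3: n = (-1, 0, 0, -1) → π⊥ ≈ (-1.7071, -0.7071); max(|x|,|y|,|x±y|/√2) = 1.7071 > 1 ⇒ ∉ W
candidate 4: n = (3, -3, -2, 3) → π⊥ ≈ (+7.2426, +2.0000); max(|x|,|y|,|x±y|/√2) = 7.2426 > 1 ⇒ ∉ W
candidate 5: n = (-1, 1, 1, 0) → π⊥ ≈ (-1.7071, -0.2929); max(|x|,|y|,|x±y|/√2) = 1.7071 > 1 ⇒ ∉ W
candidate 6: n = (0, 1, 1, -1) → π⊥ ≈ (-1.4142, -1.0000); max(|x|,|y|,|x±y|/√2) = 1.7071 > 1 ⇒ ∉ W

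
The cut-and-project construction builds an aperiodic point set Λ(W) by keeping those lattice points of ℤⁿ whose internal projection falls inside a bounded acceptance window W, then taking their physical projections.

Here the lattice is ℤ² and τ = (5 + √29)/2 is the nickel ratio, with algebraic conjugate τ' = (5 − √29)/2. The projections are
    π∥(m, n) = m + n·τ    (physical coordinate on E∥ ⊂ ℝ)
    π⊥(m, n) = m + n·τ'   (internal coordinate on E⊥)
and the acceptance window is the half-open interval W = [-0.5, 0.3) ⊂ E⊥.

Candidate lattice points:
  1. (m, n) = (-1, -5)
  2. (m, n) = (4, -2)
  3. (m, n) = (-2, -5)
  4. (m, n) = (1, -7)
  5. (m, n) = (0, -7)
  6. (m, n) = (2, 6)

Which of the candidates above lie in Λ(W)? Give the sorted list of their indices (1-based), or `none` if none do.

1

τ' = (5−√29)/2 ≈ -0.19258.
candidate 1: (m,n)=(-1,-5) → π∥ = -1-5·τ ≈ -26.96291, π⊥ = -1-5·τ' ≈ -0.03709 ∈ [-0.5, 0.3) ⇒ IN Λ
candidate 2: (m,n)=(4,-2) → π∥ = 4-2·τ ≈ -6.38516, π⊥ = 4-2·τ' ≈ 4.38516 ∉ [-0.5, 0.3) ⇒ out
candidate 3: (m,n)=(-2,-5) → π∥ = -2-5·τ ≈ -27.96291, π⊥ = -2-5·τ' ≈ -1.03709 ∉ [-0.5, 0.3) ⇒ out
candidate 4: (m,n)=(1,-7) → π∥ = 1-7·τ ≈ -35.34808, π⊥ = 1-7·τ' ≈ 2.34808 ∉ [-0.5, 0.3) ⇒ out
candidate 5: (m,n)=(0,-7) → π∥ = 0-7·τ ≈ -36.34808, π⊥ = 0-7·τ' ≈ 1.34808 ∉ [-0.5, 0.3) ⇒ out
candidate 6: (m,n)=(2,6) → π∥ = 2+6·τ ≈ 33.15549, π⊥ = 2+6·τ' ≈ 0.84451 ∉ [-0.5, 0.3) ⇒ out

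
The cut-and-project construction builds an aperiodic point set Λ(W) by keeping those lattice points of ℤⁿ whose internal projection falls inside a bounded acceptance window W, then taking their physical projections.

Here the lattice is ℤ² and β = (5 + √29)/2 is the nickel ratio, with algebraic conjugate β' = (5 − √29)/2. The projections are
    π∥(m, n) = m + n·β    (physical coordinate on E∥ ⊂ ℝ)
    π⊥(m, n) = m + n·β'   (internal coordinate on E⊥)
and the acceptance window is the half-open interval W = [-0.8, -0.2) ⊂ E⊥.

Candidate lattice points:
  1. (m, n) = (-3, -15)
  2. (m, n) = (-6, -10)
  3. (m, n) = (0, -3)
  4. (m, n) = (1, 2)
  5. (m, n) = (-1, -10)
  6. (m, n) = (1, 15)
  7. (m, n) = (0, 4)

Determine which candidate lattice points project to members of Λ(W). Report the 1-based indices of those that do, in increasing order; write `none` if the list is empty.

7

Compute β' = (5−√29)/2 = -0.192582, so π⊥(m,n) = m -0.192582·n.
candidate 1: (m,n)=(-3,-15) → π∥ = -3-15·β ≈ -80.888736, π⊥ = -3-15·β' ≈ -0.111264 ∉ [-0.8, -0.2) ⇒ out
candidate 2: (m,n)=(-6,-10) → π∥ = -6-10·β ≈ -57.925824, π⊥ = -6-10·β' ≈ -4.074176 ∉ [-0.8, -0.2) ⇒ out
candidate 3: (m,n)=(0,-3) → π∥ = 0-3·β ≈ -15.577747, π⊥ = 0-3·β' ≈ 0.577747 ∉ [-0.8, -0.2) ⇒ out
candidate 4: (m,n)=(1,2) → π∥ = 1+2·β ≈ 11.385165, π⊥ = 1+2·β' ≈ 0.614835 ∉ [-0.8, -0.2) ⇒ out
candidate 5: (m,n)=(-1,-10) → π∥ = -1-10·β ≈ -52.925824, π⊥ = -1-10·β' ≈ 0.925824 ∉ [-0.8, -0.2) ⇒ out
candidate 6: (m,n)=(1,15) → π∥ = 1+15·β ≈ 78.888736, π⊥ = 1+15·β' ≈ -1.888736 ∉ [-0.8, -0.2) ⇒ out
candidate 7: (m,n)=(0,4) → π∥ = 0+4·β ≈ 20.770330, π⊥ = 0+4·β' ≈ -0.770330 ∈ [-0.8, -0.2) ⇒ IN Λ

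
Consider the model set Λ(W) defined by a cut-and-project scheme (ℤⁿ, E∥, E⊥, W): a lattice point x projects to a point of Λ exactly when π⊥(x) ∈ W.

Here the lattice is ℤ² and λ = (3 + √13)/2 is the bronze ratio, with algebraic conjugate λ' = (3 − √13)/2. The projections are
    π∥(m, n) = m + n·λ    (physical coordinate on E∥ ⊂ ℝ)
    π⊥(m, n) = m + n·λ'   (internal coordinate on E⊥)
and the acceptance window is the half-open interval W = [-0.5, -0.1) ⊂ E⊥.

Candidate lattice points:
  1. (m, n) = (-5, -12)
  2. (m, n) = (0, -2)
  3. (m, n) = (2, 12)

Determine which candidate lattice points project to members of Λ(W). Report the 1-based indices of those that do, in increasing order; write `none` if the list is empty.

Numerically λ ≈ 3.30278 and λ' = −1/λ ≈ -0.30278.
[1] lift (-5,-12): star map gives -1.36669; window check -0.5 ≤ -1.36669 < -0.1 is false → out
[2] lift (0,-2): star map gives 0.60555; window check -0.5 ≤ 0.60555 < -0.1 is false → out
[3] lift (2,12): star map gives -1.63331; window check -0.5 ≤ -1.63331 < -0.1 is false → out

none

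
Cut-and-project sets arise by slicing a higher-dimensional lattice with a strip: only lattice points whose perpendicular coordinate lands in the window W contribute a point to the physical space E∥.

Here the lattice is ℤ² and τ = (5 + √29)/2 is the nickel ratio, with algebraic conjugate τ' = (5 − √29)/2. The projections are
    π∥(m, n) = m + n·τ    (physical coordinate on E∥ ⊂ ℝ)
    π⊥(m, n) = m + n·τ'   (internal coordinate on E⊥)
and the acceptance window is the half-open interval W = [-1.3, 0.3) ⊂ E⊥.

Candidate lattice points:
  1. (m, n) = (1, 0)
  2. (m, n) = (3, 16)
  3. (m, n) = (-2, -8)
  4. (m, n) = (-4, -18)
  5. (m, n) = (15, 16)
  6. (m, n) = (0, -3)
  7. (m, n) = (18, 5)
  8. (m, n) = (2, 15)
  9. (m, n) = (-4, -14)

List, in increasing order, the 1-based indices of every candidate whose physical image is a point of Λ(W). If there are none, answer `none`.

2, 3, 4, 8

Numerically τ ≈ 5.19258 and τ' = −1/τ ≈ -0.19258.
[1] lift (1,0): star map gives 1.00000; window check -1.3 ≤ 1.00000 < 0.3 is false → out
[2] lift (3,16): star map gives -0.08132; window check -1.3 ≤ -0.08132 < 0.3 is true → IN Λ
[3] lift (-2,-8): star map gives -0.45934; window check -1.3 ≤ -0.45934 < 0.3 is true → IN Λ
[4] lift (-4,-18): star map gives -0.53352; window check -1.3 ≤ -0.53352 < 0.3 is true → IN Λ
[5] lift (15,16): star map gives 11.91868; window check -1.3 ≤ 11.91868 < 0.3 is false → out
[6] lift (0,-3): star map gives 0.57775; window check -1.3 ≤ 0.57775 < 0.3 is false → out
[7] lift (18,5): star map gives 17.03709; window check -1.3 ≤ 17.03709 < 0.3 is false → out
[8] lift (2,15): star map gives -0.88874; window check -1.3 ≤ -0.88874 < 0.3 is true → IN Λ
[9] lift (-4,-14): star map gives -1.30385; window check -1.3 ≤ -1.30385 < 0.3 is false → out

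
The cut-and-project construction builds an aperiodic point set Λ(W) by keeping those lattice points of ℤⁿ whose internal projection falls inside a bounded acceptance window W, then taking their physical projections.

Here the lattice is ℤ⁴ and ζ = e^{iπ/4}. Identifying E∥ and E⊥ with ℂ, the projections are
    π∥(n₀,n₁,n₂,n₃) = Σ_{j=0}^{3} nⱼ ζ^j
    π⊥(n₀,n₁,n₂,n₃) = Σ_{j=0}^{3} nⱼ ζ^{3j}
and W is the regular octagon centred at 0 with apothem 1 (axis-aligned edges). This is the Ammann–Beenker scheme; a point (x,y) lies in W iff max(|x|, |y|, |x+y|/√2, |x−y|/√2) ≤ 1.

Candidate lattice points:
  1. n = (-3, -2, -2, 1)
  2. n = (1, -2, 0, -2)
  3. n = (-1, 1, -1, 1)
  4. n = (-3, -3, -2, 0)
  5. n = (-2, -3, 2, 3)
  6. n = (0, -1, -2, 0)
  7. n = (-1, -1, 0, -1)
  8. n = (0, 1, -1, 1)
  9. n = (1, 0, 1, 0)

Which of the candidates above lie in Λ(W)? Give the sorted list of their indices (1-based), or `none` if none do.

π⊥(n) = n₀ + n₁ζ³ + n₂ζ⁶ + n₃ζ⁹ where ζ = e^{iπ/4}.
candidate 1: n = (-3, -2, -2, 1) → π⊥ ≈ (-0.87868, +1.29289); max(|x|,|y|,|x±y|/√2) = 1.53553 > 1 ⇒ ∉ W
candidate 2: n = (1, -2, 0, -2) → π⊥ ≈ (+1.00000, -2.82843); max(|x|,|y|,|x±y|/√2) = 2.82843 > 1 ⇒ ∉ W
candidate 3: n = (-1, 1, -1, 1) → π⊥ ≈ (-1.00000, +2.41421); max(|x|,|y|,|x±y|/√2) = 2.41421 > 1 ⇒ ∉ W
candidate 4: n = (-3, -3, -2, 0) → π⊥ ≈ (-0.87868, -0.12132); max(|x|,|y|,|x±y|/√2) = 0.87868 ≤ 1 ⇒ ∈ W
candidate 5: n = (-2, -3, 2, 3) → π⊥ ≈ (+2.24264, -2.00000); max(|x|,|y|,|x±y|/√2) = 3.00000 > 1 ⇒ ∉ W
candidate 6: n = (0, -1, -2, 0) → π⊥ ≈ (+0.70711, +1.29289); max(|x|,|y|,|x±y|/√2) = 1.41421 > 1 ⇒ ∉ W
candidate 7: n = (-1, -1, 0, -1) → π⊥ ≈ (-1.00000, -1.41421); max(|x|,|y|,|x±y|/√2) = 1.70711 > 1 ⇒ ∉ W
candidate 8: n = (0, 1, -1, 1) → π⊥ ≈ (+0.00000, +2.41421); max(|x|,|y|,|x±y|/√2) = 2.41421 > 1 ⇒ ∉ W
candidate 9: n = (1, 0, 1, 0) → π⊥ ≈ (+1.00000, -1.00000); max(|x|,|y|,|x±y|/√2) = 1.41421 > 1 ⇒ ∉ W

4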